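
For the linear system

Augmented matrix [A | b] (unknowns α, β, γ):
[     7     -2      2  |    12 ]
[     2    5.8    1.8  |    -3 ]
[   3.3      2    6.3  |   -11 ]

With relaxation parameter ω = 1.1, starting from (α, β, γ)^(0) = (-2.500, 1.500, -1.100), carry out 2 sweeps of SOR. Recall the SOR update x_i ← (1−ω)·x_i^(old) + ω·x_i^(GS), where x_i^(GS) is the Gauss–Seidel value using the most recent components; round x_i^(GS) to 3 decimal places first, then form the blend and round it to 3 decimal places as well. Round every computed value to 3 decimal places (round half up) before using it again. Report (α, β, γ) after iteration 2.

Iteration 1:
  α: GS value = (12 - (-2)·1.500 - (2)·-1.100) / (7) = 2.457;  α ← (1−ω)·-2.500 + ω·2.457 = 2.953
  β: GS value = (-3 - (2)·2.953 - (1.8)·-1.100) / (5.8) = -1.194;  β ← (1−ω)·1.500 + ω·-1.194 = -1.463
  γ: GS value = (-11 - (3.3)·2.953 - (2)·-1.463) / (6.3) = -2.828;  γ ← (1−ω)·-1.100 + ω·-2.828 = -3.001
Iteration 2:
  α: GS value = (12 - (-2)·-1.463 - (2)·-3.001) / (7) = 2.154;  α ← (1−ω)·2.953 + ω·2.154 = 2.074
  β: GS value = (-3 - (2)·2.074 - (1.8)·-3.001) / (5.8) = -0.301;  β ← (1−ω)·-1.463 + ω·-0.301 = -0.185
  γ: GS value = (-11 - (3.3)·2.074 - (2)·-0.185) / (6.3) = -2.774;  γ ← (1−ω)·-3.001 + ω·-2.774 = -2.751

(2.074, -0.185, -2.751)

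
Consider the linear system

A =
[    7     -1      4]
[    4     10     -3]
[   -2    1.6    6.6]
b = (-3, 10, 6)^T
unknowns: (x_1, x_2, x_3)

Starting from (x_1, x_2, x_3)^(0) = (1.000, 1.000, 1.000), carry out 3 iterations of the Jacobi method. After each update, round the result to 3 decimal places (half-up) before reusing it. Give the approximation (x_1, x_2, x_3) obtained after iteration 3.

(-0.441, 1.471, 0.254)

Iteration 1:
  x_1 = (-3 - (-1)·1.000 - (4)·1.000) / (7) = -0.857
  x_2 = (10 - (4)·1.000 - (-3)·1.000) / (10) = 0.900
  x_3 = (6 - (-2)·1.000 - (1.6)·1.000) / (6.6) = 0.970
Iteration 2:
  x_1 = (-3 - (-1)·0.900 - (4)·0.970) / (7) = -0.854
  x_2 = (10 - (4)·-0.857 - (-3)·0.970) / (10) = 1.634
  x_3 = (6 - (-2)·-0.857 - (1.6)·0.900) / (6.6) = 0.431
Iteration 3:
  x_1 = (-3 - (-1)·1.634 - (4)·0.431) / (7) = -0.441
  x_2 = (10 - (4)·-0.854 - (-3)·0.431) / (10) = 1.471
  x_3 = (6 - (-2)·-0.854 - (1.6)·1.634) / (6.6) = 0.254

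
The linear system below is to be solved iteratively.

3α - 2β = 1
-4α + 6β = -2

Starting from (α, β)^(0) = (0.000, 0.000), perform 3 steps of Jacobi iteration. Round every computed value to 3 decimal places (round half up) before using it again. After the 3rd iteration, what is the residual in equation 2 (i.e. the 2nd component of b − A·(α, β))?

Iteration 1:
  α = (1 - (-2)·0.000) / (3) = 0.333
  β = (-2 - (-4)·0.000) / (6) = -0.333
Iteration 2:
  α = (1 - (-2)·-0.333) / (3) = 0.111
  β = (-2 - (-4)·0.333) / (6) = -0.111
Iteration 3:
  α = (1 - (-2)·-0.111) / (3) = 0.259
  β = (-2 - (-4)·0.111) / (6) = -0.259
Residual b − A·x = (-0.295, 0.590)

0.590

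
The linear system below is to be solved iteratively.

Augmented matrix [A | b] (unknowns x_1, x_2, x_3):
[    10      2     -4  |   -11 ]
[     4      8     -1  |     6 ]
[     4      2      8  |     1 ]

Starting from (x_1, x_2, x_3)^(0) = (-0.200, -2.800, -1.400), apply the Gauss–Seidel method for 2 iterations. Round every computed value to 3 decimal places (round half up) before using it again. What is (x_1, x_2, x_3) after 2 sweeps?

Iteration 1:
  x_1 = (-11 - (2)·-2.800 - (-4)·-1.400) / (10) = -1.100
  x_2 = (6 - (4)·-1.100 - (-1)·-1.400) / (8) = 1.125
  x_3 = (1 - (4)·-1.100 - (2)·1.125) / (8) = 0.394
Iteration 2:
  x_1 = (-11 - (2)·1.125 - (-4)·0.394) / (10) = -1.167
  x_2 = (6 - (4)·-1.167 - (-1)·0.394) / (8) = 1.383
  x_3 = (1 - (4)·-1.167 - (2)·1.383) / (8) = 0.363

(-1.167, 1.383, 0.363)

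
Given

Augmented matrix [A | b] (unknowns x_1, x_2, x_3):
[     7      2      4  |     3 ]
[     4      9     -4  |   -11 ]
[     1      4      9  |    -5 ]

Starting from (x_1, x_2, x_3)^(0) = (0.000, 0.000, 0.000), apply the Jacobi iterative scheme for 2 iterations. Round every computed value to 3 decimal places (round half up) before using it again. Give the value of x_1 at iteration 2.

1.095

Iteration 1:
  x_1 = (3 - (2)·0.000 - (4)·0.000) / (7) = 0.429
  x_2 = (-11 - (4)·0.000 - (-4)·0.000) / (9) = -1.222
  x_3 = (-5 - (1)·0.000 - (4)·0.000) / (9) = -0.556
Iteration 2:
  x_1 = (3 - (2)·-1.222 - (4)·-0.556) / (7) = 1.095
  x_2 = (-11 - (4)·0.429 - (-4)·-0.556) / (9) = -1.660
  x_3 = (-5 - (1)·0.429 - (4)·-1.222) / (9) = -0.060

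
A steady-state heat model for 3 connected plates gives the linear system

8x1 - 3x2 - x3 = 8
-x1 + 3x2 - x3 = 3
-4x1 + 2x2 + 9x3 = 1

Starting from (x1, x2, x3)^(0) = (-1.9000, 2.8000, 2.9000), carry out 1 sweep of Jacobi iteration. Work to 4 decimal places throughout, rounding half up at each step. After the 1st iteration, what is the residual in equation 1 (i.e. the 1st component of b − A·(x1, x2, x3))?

-8.6557

Iteration 1:
  x1 = (8 - (-3)·2.8000 - (-1)·2.9000) / (8) = 2.4125
  x2 = (3 - (-1)·-1.9000 - (-1)·2.9000) / (3) = 1.3333
  x3 = (1 - (-4)·-1.9000 - (2)·2.8000) / (9) = -1.3556
Residual b − A·x = (-8.6557, 0.0570, 20.1838)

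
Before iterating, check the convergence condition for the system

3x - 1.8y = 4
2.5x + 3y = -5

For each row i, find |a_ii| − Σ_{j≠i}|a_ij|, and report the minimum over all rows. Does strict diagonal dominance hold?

0.5

row 1: |3| − (1.8) = 1.2
row 2: |3| − (2.5) = 0.5
minimum over rows = 0.5 → strictly diagonally dominant (convergence guaranteed)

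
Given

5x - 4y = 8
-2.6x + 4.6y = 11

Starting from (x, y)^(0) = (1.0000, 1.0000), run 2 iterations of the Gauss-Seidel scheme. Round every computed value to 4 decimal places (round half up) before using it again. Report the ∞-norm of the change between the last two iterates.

Iteration 1:
  x = (8 - (-4)·1.0000) / (5) = 2.4000
  y = (11 - (-2.6)·2.4000) / (4.6) = 3.7478
Iteration 2:
  x = (8 - (-4)·3.7478) / (5) = 4.5982
  y = (11 - (-2.6)·4.5982) / (4.6) = 4.9903
Change: (2.1982, 1.2425) → max |·| = 2.1982

2.1982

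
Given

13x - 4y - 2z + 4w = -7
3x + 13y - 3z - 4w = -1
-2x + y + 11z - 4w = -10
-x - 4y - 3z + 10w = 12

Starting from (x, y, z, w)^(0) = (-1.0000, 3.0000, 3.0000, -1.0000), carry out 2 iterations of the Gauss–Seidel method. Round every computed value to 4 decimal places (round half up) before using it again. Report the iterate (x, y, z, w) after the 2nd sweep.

(-1.0012, 0.2193, -0.7431, 0.9647)

Iteration 1:
  x = (-7 - (-4)·3.0000 - (-2)·3.0000 - (4)·-1.0000) / (13) = 1.1538
  y = (-1 - (3)·1.1538 - (-3)·3.0000 - (-4)·-1.0000) / (13) = 0.0414
  z = (-10 - (-2)·1.1538 - (1)·0.0414 - (-4)·-1.0000) / (11) = -1.0667
  w = (12 - (-1)·1.1538 - (-4)·0.0414 - (-3)·-1.0667) / (10) = 1.0119
Iteration 2:
  x = (-7 - (-4)·0.0414 - (-2)·-1.0667 - (4)·1.0119) / (13) = -1.0012
  y = (-1 - (3)·-1.0012 - (-3)·-1.0667 - (-4)·1.0119) / (13) = 0.2193
  z = (-10 - (-2)·-1.0012 - (1)·0.2193 - (-4)·1.0119) / (11) = -0.7431
  w = (12 - (-1)·-1.0012 - (-4)·0.2193 - (-3)·-0.7431) / (10) = 0.9647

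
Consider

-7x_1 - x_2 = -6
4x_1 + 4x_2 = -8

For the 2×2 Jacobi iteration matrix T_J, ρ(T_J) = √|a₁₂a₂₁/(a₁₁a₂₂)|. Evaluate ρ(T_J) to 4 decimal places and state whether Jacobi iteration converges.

a₁₂a₂₁/(a₁₁a₂₂) = (-1)·(4) / ((-7)·(4)) = 0.142857
ρ = √|0.142857| = √0.142857 = 0.3780
ρ < 1, so Jacobi converges

0.3780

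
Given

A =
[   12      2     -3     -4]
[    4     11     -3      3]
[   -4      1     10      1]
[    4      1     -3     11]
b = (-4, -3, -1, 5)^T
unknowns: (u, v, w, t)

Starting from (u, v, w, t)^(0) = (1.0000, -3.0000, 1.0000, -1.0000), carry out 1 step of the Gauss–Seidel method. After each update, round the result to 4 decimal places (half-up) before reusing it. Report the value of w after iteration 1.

Iteration 1:
  u = (-4 - (2)·-3.0000 - (-3)·1.0000 - (-4)·-1.0000) / (12) = 0.0833
  v = (-3 - (4)·0.0833 - (-3)·1.0000 - (3)·-1.0000) / (11) = 0.2424
  w = (-1 - (-4)·0.0833 - (1)·0.2424 - (1)·-1.0000) / (10) = 0.0091
  t = (5 - (4)·0.0833 - (1)·0.2424 - (-3)·0.0091) / (11) = 0.4047

0.0091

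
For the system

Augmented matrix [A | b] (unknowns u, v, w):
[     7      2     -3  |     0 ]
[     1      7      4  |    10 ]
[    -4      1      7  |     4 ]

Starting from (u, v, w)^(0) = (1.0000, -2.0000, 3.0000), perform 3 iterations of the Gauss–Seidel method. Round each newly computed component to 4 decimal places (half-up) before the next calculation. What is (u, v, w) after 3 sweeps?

(0.3509, 0.7874, 0.6595)

Iteration 1:
  u = (0 - (2)·-2.0000 - (-3)·3.0000) / (7) = 1.8571
  v = (10 - (1)·1.8571 - (4)·3.0000) / (7) = -0.5510
  w = (4 - (-4)·1.8571 - (1)·-0.5510) / (7) = 1.7113
Iteration 2:
  u = (0 - (2)·-0.5510 - (-3)·1.7113) / (7) = 0.8908
  v = (10 - (1)·0.8908 - (4)·1.7113) / (7) = 0.3234
  w = (4 - (-4)·0.8908 - (1)·0.3234) / (7) = 1.0343
Iteration 3:
  u = (0 - (2)·0.3234 - (-3)·1.0343) / (7) = 0.3509
  v = (10 - (1)·0.3509 - (4)·1.0343) / (7) = 0.7874
  w = (4 - (-4)·0.3509 - (1)·0.7874) / (7) = 0.6595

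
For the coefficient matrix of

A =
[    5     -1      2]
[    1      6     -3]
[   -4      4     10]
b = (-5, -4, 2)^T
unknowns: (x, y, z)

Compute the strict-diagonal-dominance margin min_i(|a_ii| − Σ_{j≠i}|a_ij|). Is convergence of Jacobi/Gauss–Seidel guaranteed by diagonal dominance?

row 1: |5| − (1+2) = 2
row 2: |6| − (1+3) = 2
row 3: |10| − (4+4) = 2
minimum over rows = 2 → strictly diagonally dominant (convergence guaranteed)

2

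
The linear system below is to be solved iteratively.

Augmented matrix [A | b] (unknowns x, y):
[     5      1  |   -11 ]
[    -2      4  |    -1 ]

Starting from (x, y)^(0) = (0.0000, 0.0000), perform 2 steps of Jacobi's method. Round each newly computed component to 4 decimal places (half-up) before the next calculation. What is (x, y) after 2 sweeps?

Iteration 1:
  x = (-11 - (1)·0.0000) / (5) = -2.2000
  y = (-1 - (-2)·0.0000) / (4) = -0.2500
Iteration 2:
  x = (-11 - (1)·-0.2500) / (5) = -2.1500
  y = (-1 - (-2)·-2.2000) / (4) = -1.3500

(-2.1500, -1.3500)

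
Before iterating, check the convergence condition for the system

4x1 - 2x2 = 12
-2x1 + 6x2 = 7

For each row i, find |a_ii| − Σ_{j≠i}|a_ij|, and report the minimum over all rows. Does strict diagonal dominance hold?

row 1: |4| − (2) = 2
row 2: |6| − (2) = 4
minimum over rows = 2 → strictly diagonally dominant (convergence guaranteed)

2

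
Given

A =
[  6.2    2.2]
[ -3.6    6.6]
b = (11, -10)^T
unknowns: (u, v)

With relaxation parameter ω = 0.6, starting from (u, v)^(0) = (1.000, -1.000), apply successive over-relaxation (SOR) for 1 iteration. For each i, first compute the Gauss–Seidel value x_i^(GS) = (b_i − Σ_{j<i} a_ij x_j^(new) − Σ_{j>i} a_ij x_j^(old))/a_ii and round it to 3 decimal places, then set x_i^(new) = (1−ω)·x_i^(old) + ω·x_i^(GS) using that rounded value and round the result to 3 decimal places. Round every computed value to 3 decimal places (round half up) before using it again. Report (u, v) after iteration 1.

Iteration 1:
  u: GS value = (11 - (2.2)·-1.000) / (6.2) = 2.129;  u ← (1−ω)·1.000 + ω·2.129 = 1.677
  v: GS value = (-10 - (-3.6)·1.677) / (6.6) = -0.600;  v ← (1−ω)·-1.000 + ω·-0.600 = -0.760

(1.677, -0.760)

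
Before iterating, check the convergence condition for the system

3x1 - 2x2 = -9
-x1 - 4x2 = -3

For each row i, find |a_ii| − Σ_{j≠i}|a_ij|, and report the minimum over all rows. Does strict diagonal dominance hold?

1

row 1: |3| − (2) = 1
row 2: |-4| − (1) = 3
minimum over rows = 1 → strictly diagonally dominant (convergence guaranteed)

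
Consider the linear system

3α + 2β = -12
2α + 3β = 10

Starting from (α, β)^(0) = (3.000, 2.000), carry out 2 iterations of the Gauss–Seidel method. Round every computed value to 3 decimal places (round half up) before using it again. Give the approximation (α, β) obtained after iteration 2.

(-8.593, 9.062)

Iteration 1:
  α = (-12 - (2)·2.000) / (3) = -5.333
  β = (10 - (2)·-5.333) / (3) = 6.889
Iteration 2:
  α = (-12 - (2)·6.889) / (3) = -8.593
  β = (10 - (2)·-8.593) / (3) = 9.062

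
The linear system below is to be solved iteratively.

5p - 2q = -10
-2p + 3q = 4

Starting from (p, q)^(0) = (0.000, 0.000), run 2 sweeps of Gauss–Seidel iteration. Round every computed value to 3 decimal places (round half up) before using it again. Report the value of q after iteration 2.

0.000

Iteration 1:
  p = (-10 - (-2)·0.000) / (5) = -2.000
  q = (4 - (-2)·-2.000) / (3) = 0.000
Iteration 2:
  p = (-10 - (-2)·0.000) / (5) = -2.000
  q = (4 - (-2)·-2.000) / (3) = 0.000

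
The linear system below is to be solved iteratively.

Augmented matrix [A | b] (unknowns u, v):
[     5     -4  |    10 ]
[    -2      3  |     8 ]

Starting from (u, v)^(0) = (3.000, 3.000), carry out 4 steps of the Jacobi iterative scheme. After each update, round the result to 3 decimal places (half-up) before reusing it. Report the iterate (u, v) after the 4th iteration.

Iteration 1:
  u = (10 - (-4)·3.000) / (5) = 4.400
  v = (8 - (-2)·3.000) / (3) = 4.667
Iteration 2:
  u = (10 - (-4)·4.667) / (5) = 5.734
  v = (8 - (-2)·4.400) / (3) = 5.600
Iteration 3:
  u = (10 - (-4)·5.600) / (5) = 6.480
  v = (8 - (-2)·5.734) / (3) = 6.489
Iteration 4:
  u = (10 - (-4)·6.489) / (5) = 7.191
  v = (8 - (-2)·6.480) / (3) = 6.987

(7.191, 6.987)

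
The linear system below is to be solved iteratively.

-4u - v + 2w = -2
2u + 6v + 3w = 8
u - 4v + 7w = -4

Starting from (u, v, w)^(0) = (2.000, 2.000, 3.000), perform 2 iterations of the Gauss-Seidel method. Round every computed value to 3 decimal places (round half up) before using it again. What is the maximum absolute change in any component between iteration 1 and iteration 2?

Iteration 1:
  u = (-2 - (-1)·2.000 - (2)·3.000) / (-4) = 1.500
  v = (8 - (2)·1.500 - (3)·3.000) / (6) = -0.667
  w = (-4 - (1)·1.500 - (-4)·-0.667) / (7) = -1.167
Iteration 2:
  u = (-2 - (-1)·-0.667 - (2)·-1.167) / (-4) = 0.083
  v = (8 - (2)·0.083 - (3)·-1.167) / (6) = 1.889
  w = (-4 - (1)·0.083 - (-4)·1.889) / (7) = 0.496
Change: (-1.417, 2.556, 1.663) → max |·| = 2.556

2.556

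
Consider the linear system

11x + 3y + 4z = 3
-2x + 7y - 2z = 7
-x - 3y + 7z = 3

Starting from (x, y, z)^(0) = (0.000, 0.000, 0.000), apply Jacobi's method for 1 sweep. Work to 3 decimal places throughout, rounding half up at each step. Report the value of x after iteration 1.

0.273

Iteration 1:
  x = (3 - (3)·0.000 - (4)·0.000) / (11) = 0.273
  y = (7 - (-2)·0.000 - (-2)·0.000) / (7) = 1.000
  z = (3 - (-1)·0.000 - (-3)·0.000) / (7) = 0.429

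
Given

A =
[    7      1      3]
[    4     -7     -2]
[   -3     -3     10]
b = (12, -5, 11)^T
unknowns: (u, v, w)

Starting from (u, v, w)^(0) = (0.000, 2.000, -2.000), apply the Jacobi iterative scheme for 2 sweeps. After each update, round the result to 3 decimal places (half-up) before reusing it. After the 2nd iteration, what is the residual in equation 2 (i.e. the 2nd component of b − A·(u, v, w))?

Iteration 1:
  u = (12 - (1)·2.000 - (3)·-2.000) / (7) = 2.286
  v = (-5 - (4)·0.000 - (-2)·-2.000) / (-7) = 1.286
  w = (11 - (-3)·0.000 - (-3)·2.000) / (10) = 1.700
Iteration 2:
  u = (12 - (1)·1.286 - (3)·1.700) / (7) = 0.802
  v = (-5 - (4)·2.286 - (-2)·1.700) / (-7) = 1.535
  w = (11 - (-3)·2.286 - (-3)·1.286) / (10) = 2.172
Residual b − A·x = (-1.665, 6.881, -3.709)

6.881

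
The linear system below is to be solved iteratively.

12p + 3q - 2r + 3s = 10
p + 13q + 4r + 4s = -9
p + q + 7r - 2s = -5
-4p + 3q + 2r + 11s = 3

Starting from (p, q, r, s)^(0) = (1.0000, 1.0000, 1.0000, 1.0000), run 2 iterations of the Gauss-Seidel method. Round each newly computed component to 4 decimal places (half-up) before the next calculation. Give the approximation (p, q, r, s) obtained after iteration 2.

Iteration 1:
  p = (10 - (3)·1.0000 - (-2)·1.0000 - (3)·1.0000) / (12) = 0.5000
  q = (-9 - (1)·0.5000 - (4)·1.0000 - (4)·1.0000) / (13) = -1.3462
  r = (-5 - (1)·0.5000 - (1)·-1.3462 - (-2)·1.0000) / (7) = -0.3077
  s = (3 - (-4)·0.5000 - (3)·-1.3462 - (2)·-0.3077) / (11) = 0.8776
Iteration 2:
  p = (10 - (3)·-1.3462 - (-2)·-0.3077 - (3)·0.8776) / (12) = 0.8992
  q = (-9 - (1)·0.8992 - (4)·-0.3077 - (4)·0.8776) / (13) = -0.9368
  r = (-5 - (1)·0.8992 - (1)·-0.9368 - (-2)·0.8776) / (7) = -0.4582
  s = (3 - (-4)·0.8992 - (3)·-0.9368 - (2)·-0.4582) / (11) = 0.9385

(0.8992, -0.9368, -0.4582, 0.9385)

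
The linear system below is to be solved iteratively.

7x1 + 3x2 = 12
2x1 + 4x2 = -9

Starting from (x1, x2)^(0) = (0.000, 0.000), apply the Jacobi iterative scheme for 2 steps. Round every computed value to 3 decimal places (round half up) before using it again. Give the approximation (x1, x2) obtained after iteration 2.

(2.679, -3.107)

Iteration 1:
  x1 = (12 - (3)·0.000) / (7) = 1.714
  x2 = (-9 - (2)·0.000) / (4) = -2.250
Iteration 2:
  x1 = (12 - (3)·-2.250) / (7) = 2.679
  x2 = (-9 - (2)·1.714) / (4) = -3.107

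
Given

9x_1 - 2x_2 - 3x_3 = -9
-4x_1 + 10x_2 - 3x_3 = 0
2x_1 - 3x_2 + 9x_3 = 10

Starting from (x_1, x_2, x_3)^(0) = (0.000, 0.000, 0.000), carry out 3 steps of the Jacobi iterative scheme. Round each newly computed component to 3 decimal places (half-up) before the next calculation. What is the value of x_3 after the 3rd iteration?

Iteration 1:
  x_1 = (-9 - (-2)·0.000 - (-3)·0.000) / (9) = -1.000
  x_2 = (0 - (-4)·0.000 - (-3)·0.000) / (10) = 0.000
  x_3 = (10 - (2)·0.000 - (-3)·0.000) / (9) = 1.111
Iteration 2:
  x_1 = (-9 - (-2)·0.000 - (-3)·1.111) / (9) = -0.630
  x_2 = (0 - (-4)·-1.000 - (-3)·1.111) / (10) = -0.067
  x_3 = (10 - (2)·-1.000 - (-3)·0.000) / (9) = 1.333
Iteration 3:
  x_1 = (-9 - (-2)·-0.067 - (-3)·1.333) / (9) = -0.571
  x_2 = (0 - (-4)·-0.630 - (-3)·1.333) / (10) = 0.148
  x_3 = (10 - (2)·-0.630 - (-3)·-0.067) / (9) = 1.229

1.229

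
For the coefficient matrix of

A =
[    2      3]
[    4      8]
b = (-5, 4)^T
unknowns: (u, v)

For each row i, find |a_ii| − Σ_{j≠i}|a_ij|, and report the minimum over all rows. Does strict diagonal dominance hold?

row 1: |2| − (3) = -1
row 2: |8| − (4) = 4
minimum over rows = -1 → not strictly diagonally dominant

-1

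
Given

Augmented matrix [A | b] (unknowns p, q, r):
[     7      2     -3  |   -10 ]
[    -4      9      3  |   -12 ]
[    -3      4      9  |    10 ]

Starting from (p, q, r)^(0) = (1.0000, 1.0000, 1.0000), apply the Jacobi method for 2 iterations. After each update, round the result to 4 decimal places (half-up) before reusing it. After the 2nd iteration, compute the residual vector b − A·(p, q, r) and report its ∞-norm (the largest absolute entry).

5.9687

Iteration 1:
  p = (-10 - (2)·1.0000 - (-3)·1.0000) / (7) = -1.2857
  q = (-12 - (-4)·1.0000 - (3)·1.0000) / (9) = -1.2222
  r = (10 - (-3)·1.0000 - (4)·1.0000) / (9) = 1.0000
Iteration 2:
  p = (-10 - (2)·-1.2222 - (-3)·1.0000) / (7) = -0.6508
  q = (-12 - (-4)·-1.2857 - (3)·1.0000) / (9) = -2.2381
  r = (10 - (-3)·-1.2857 - (4)·-1.2222) / (9) = 1.2257
Residual b − A·x = (2.7089, 1.8626, 5.9687); ∞-norm = 5.9687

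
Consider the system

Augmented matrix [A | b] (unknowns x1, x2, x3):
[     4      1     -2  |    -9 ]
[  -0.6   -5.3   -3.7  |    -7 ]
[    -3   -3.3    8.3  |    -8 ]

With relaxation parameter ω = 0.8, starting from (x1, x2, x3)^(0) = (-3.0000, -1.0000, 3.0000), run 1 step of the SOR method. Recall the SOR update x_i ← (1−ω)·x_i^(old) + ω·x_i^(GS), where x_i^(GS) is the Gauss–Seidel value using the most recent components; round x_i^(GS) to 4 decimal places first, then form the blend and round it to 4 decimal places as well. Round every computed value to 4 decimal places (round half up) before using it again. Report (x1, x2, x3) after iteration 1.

(-1.0000, -0.7283, -0.6919)

Iteration 1:
  x1: GS value = (-9 - (1)·-1.0000 - (-2)·3.0000) / (4) = -0.5000;  x1 ← (1−ω)·-3.0000 + ω·-0.5000 = -1.0000
  x2: GS value = (-7 - (-0.6)·-1.0000 - (-3.7)·3.0000) / (-5.3) = -0.6604;  x2 ← (1−ω)·-1.0000 + ω·-0.6604 = -0.7283
  x3: GS value = (-8 - (-3)·-1.0000 - (-3.3)·-0.7283) / (8.3) = -1.6149;  x3 ← (1−ω)·3.0000 + ω·-1.6149 = -0.6919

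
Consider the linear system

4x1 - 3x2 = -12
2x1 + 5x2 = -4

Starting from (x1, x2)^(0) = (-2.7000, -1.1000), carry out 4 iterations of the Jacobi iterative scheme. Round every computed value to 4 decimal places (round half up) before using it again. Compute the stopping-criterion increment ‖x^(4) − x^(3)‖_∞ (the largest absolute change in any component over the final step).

Iteration 1:
  x1 = (-12 - (-3)·-1.1000) / (4) = -3.8250
  x2 = (-4 - (2)·-2.7000) / (5) = 0.2800
Iteration 2:
  x1 = (-12 - (-3)·0.2800) / (4) = -2.7900
  x2 = (-4 - (2)·-3.8250) / (5) = 0.7300
Iteration 3:
  x1 = (-12 - (-3)·0.7300) / (4) = -2.4525
  x2 = (-4 - (2)·-2.7900) / (5) = 0.3160
Iteration 4:
  x1 = (-12 - (-3)·0.3160) / (4) = -2.7630
  x2 = (-4 - (2)·-2.4525) / (5) = 0.1810
Change: (-0.3105, -0.1350) → max |·| = 0.3105

0.3105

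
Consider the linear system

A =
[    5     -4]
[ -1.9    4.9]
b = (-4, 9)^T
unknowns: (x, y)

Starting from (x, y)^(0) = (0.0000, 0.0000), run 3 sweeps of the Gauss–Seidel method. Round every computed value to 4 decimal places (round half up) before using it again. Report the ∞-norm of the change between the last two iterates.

0.3789

Iteration 1:
  x = (-4 - (-4)·0.0000) / (5) = -0.8000
  y = (9 - (-1.9)·-0.8000) / (4.9) = 1.5265
Iteration 2:
  x = (-4 - (-4)·1.5265) / (5) = 0.4212
  y = (9 - (-1.9)·0.4212) / (4.9) = 2.0001
Iteration 3:
  x = (-4 - (-4)·2.0001) / (5) = 0.8001
  y = (9 - (-1.9)·0.8001) / (4.9) = 2.1470
Change: (0.3789, 0.1469) → max |·| = 0.3789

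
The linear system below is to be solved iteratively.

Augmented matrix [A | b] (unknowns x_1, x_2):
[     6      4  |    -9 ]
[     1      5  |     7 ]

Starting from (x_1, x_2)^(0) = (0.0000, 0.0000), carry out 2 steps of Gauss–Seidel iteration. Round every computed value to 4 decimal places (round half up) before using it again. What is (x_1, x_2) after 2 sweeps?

(-2.6333, 1.9267)

Iteration 1:
  x_1 = (-9 - (4)·0.0000) / (6) = -1.5000
  x_2 = (7 - (1)·-1.5000) / (5) = 1.7000
Iteration 2:
  x_1 = (-9 - (4)·1.7000) / (6) = -2.6333
  x_2 = (7 - (1)·-2.6333) / (5) = 1.9267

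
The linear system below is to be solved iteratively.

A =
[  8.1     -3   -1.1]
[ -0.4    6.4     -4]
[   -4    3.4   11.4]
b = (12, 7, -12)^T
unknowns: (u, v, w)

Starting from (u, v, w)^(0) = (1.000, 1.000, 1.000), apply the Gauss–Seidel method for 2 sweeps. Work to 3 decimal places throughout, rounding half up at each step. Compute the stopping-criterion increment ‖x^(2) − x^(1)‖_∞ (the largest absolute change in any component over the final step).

1.187

Iteration 1:
  u = (12 - (-3)·1.000 - (-1.1)·1.000) / (8.1) = 1.988
  v = (7 - (-0.4)·1.988 - (-4)·1.000) / (6.4) = 1.843
  w = (-12 - (-4)·1.988 - (3.4)·1.843) / (11.4) = -0.905
Iteration 2:
  u = (12 - (-3)·1.843 - (-1.1)·-0.905) / (8.1) = 2.041
  v = (7 - (-0.4)·2.041 - (-4)·-0.905) / (6.4) = 0.656
  w = (-12 - (-4)·2.041 - (3.4)·0.656) / (11.4) = -0.532
Change: (0.053, -1.187, 0.373) → max |·| = 1.187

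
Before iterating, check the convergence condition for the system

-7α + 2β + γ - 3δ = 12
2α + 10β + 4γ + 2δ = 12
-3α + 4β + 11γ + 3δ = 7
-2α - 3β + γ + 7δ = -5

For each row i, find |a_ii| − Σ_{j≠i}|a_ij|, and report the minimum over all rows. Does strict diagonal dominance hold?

row 1: |-7| − (2+1+3) = 1
row 2: |10| − (2+4+2) = 2
row 3: |11| − (3+4+3) = 1
row 4: |7| − (2+3+1) = 1
minimum over rows = 1 → strictly diagonally dominant (convergence guaranteed)

1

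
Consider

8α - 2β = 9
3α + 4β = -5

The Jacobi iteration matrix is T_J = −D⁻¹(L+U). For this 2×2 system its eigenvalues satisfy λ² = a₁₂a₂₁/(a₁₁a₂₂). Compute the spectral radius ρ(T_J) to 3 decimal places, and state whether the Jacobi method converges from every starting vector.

0.433

a₁₂a₂₁/(a₁₁a₂₂) = (-2)·(3) / ((8)·(4)) = -0.187500
ρ = √|-0.187500| = √0.187500 = 0.433
ρ < 1, so Jacobi converges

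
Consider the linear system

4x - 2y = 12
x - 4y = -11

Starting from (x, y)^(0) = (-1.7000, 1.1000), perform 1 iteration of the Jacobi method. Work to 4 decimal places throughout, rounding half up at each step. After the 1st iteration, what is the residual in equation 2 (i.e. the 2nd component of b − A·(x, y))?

Iteration 1:
  x = (12 - (-2)·1.1000) / (4) = 3.5500
  y = (-11 - (1)·-1.7000) / (-4) = 2.3250
Residual b − A·x = (2.4500, -5.2500)

-5.2500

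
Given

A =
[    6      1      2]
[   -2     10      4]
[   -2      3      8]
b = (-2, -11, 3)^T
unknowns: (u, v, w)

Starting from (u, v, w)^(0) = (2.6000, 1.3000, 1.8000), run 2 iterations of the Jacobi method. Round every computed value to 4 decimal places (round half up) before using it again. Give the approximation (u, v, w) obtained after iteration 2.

Iteration 1:
  u = (-2 - (1)·1.3000 - (2)·1.8000) / (6) = -1.1500
  v = (-11 - (-2)·2.6000 - (4)·1.8000) / (10) = -1.3000
  w = (3 - (-2)·2.6000 - (3)·1.3000) / (8) = 0.5375
Iteration 2:
  u = (-2 - (1)·-1.3000 - (2)·0.5375) / (6) = -0.2958
  v = (-11 - (-2)·-1.1500 - (4)·0.5375) / (10) = -1.5450
  w = (3 - (-2)·-1.1500 - (3)·-1.3000) / (8) = 0.5750

(-0.2958, -1.5450, 0.5750)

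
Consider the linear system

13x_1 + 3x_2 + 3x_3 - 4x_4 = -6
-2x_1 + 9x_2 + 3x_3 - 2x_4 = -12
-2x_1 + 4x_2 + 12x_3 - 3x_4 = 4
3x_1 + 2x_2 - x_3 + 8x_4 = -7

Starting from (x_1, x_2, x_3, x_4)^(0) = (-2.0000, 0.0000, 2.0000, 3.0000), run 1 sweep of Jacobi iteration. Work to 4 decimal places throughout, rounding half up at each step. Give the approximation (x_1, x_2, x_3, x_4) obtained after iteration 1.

(0.0000, -1.7778, 0.7500, 0.1250)

Iteration 1:
  x_1 = (-6 - (3)·0.0000 - (3)·2.0000 - (-4)·3.0000) / (13) = 0.0000
  x_2 = (-12 - (-2)·-2.0000 - (3)·2.0000 - (-2)·3.0000) / (9) = -1.7778
  x_3 = (4 - (-2)·-2.0000 - (4)·0.0000 - (-3)·3.0000) / (12) = 0.7500
  x_4 = (-7 - (3)·-2.0000 - (2)·0.0000 - (-1)·2.0000) / (8) = 0.1250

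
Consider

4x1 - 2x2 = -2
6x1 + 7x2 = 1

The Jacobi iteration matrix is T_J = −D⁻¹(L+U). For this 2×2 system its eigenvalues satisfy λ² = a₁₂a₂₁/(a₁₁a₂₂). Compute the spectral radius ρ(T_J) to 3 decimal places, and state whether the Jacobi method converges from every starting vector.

0.655

a₁₂a₂₁/(a₁₁a₂₂) = (-2)·(6) / ((4)·(7)) = -0.428571
ρ = √|-0.428571| = √0.428571 = 0.655
ρ < 1, so Jacobi converges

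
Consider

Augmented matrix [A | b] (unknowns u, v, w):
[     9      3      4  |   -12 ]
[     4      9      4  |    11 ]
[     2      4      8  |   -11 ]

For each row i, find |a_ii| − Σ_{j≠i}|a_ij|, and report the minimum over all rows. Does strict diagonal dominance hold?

row 1: |9| − (3+4) = 2
row 2: |9| − (4+4) = 1
row 3: |8| − (2+4) = 2
minimum over rows = 1 → strictly diagonally dominant (convergence guaranteed)

1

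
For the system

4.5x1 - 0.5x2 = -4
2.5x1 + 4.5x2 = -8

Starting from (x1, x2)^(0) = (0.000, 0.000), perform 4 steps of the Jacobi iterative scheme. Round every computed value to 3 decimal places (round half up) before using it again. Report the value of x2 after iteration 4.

-1.204

Iteration 1:
  x1 = (-4 - (-0.5)·0.000) / (4.5) = -0.889
  x2 = (-8 - (2.5)·0.000) / (4.5) = -1.778
Iteration 2:
  x1 = (-4 - (-0.5)·-1.778) / (4.5) = -1.086
  x2 = (-8 - (2.5)·-0.889) / (4.5) = -1.284
Iteration 3:
  x1 = (-4 - (-0.5)·-1.284) / (4.5) = -1.032
  x2 = (-8 - (2.5)·-1.086) / (4.5) = -1.174
Iteration 4:
  x1 = (-4 - (-0.5)·-1.174) / (4.5) = -1.019
  x2 = (-8 - (2.5)·-1.032) / (4.5) = -1.204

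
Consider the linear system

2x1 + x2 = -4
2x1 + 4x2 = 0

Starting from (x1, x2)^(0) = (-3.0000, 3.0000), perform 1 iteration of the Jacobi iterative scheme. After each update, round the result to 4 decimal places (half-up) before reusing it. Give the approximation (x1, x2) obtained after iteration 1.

(-3.5000, 1.5000)

Iteration 1:
  x1 = (-4 - (1)·3.0000) / (2) = -3.5000
  x2 = (0 - (2)·-3.0000) / (4) = 1.5000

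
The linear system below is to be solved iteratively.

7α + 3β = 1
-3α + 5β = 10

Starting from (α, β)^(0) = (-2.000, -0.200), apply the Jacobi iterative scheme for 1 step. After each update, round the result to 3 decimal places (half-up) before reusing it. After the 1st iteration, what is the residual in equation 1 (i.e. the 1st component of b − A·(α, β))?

Iteration 1:
  α = (1 - (3)·-0.200) / (7) = 0.229
  β = (10 - (-3)·-2.000) / (5) = 0.800
Residual b − A·x = (-3.003, 6.687)

-3.003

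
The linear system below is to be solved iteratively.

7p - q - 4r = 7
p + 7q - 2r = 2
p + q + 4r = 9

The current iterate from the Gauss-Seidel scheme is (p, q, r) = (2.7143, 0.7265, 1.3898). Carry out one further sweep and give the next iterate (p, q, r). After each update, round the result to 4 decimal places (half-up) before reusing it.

One sweep:
  p = (7 - (-1)·0.7265 - (-4)·1.3898) / (7) = 1.8980
  q = (2 - (1)·1.8980 - (-2)·1.3898) / (7) = 0.4117
  r = (9 - (1)·1.8980 - (1)·0.4117) / (4) = 1.6726

(1.8980, 0.4117, 1.6726)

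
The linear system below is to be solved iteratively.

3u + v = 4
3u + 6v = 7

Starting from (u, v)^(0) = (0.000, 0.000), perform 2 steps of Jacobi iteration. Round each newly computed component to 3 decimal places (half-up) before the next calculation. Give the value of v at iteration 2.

0.500

Iteration 1:
  u = (4 - (1)·0.000) / (3) = 1.333
  v = (7 - (3)·0.000) / (6) = 1.167
Iteration 2:
  u = (4 - (1)·1.167) / (3) = 0.944
  v = (7 - (3)·1.333) / (6) = 0.500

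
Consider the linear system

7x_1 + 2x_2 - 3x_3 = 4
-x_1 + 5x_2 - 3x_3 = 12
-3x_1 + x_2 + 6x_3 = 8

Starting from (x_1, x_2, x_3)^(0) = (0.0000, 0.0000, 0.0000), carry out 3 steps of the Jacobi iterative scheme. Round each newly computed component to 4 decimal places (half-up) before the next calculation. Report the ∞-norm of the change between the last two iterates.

0.3102

Iteration 1:
  x_1 = (4 - (2)·0.0000 - (-3)·0.0000) / (7) = 0.5714
  x_2 = (12 - (-1)·0.0000 - (-3)·0.0000) / (5) = 2.4000
  x_3 = (8 - (-3)·0.0000 - (1)·0.0000) / (6) = 1.3333
Iteration 2:
  x_1 = (4 - (2)·2.4000 - (-3)·1.3333) / (7) = 0.4571
  x_2 = (12 - (-1)·0.5714 - (-3)·1.3333) / (5) = 3.3143
  x_3 = (8 - (-3)·0.5714 - (1)·2.4000) / (6) = 1.2190
Iteration 3:
  x_1 = (4 - (2)·3.3143 - (-3)·1.2190) / (7) = 0.1469
  x_2 = (12 - (-1)·0.4571 - (-3)·1.2190) / (5) = 3.2228
  x_3 = (8 - (-3)·0.4571 - (1)·3.3143) / (6) = 1.0095
Change: (-0.3102, -0.0915, -0.2095) → max |·| = 0.3102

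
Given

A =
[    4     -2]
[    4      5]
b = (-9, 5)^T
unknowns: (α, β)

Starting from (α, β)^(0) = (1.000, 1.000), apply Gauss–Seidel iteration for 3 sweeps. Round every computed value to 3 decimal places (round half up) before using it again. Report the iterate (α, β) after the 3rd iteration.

(-1.330, 2.064)

Iteration 1:
  α = (-9 - (-2)·1.000) / (4) = -1.750
  β = (5 - (4)·-1.750) / (5) = 2.400
Iteration 2:
  α = (-9 - (-2)·2.400) / (4) = -1.050
  β = (5 - (4)·-1.050) / (5) = 1.840
Iteration 3:
  α = (-9 - (-2)·1.840) / (4) = -1.330
  β = (5 - (4)·-1.330) / (5) = 2.064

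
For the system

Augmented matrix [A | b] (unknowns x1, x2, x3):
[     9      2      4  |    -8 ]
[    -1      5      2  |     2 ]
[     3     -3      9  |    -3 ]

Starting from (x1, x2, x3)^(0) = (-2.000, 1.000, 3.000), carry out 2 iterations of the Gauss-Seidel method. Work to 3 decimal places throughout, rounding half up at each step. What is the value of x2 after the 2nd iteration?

0.254

Iteration 1:
  x1 = (-8 - (2)·1.000 - (4)·3.000) / (9) = -2.444
  x2 = (2 - (-1)·-2.444 - (2)·3.000) / (5) = -1.289
  x3 = (-3 - (3)·-2.444 - (-3)·-1.289) / (9) = 0.052
Iteration 2:
  x1 = (-8 - (2)·-1.289 - (4)·0.052) / (9) = -0.626
  x2 = (2 - (-1)·-0.626 - (2)·0.052) / (5) = 0.254
  x3 = (-3 - (3)·-0.626 - (-3)·0.254) / (9) = -0.040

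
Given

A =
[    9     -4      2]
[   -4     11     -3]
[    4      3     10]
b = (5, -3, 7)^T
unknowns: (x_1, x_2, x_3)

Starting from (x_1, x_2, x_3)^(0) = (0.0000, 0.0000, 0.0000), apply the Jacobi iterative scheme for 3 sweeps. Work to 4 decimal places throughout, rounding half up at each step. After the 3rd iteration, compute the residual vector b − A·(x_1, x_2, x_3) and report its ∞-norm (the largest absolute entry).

0.8013

Iteration 1:
  x_1 = (5 - (-4)·0.0000 - (2)·0.0000) / (9) = 0.5556
  x_2 = (-3 - (-4)·0.0000 - (-3)·0.0000) / (11) = -0.2727
  x_3 = (7 - (4)·0.0000 - (3)·0.0000) / (10) = 0.7000
Iteration 2:
  x_1 = (5 - (-4)·-0.2727 - (2)·0.7000) / (9) = 0.2788
  x_2 = (-3 - (-4)·0.5556 - (-3)·0.7000) / (11) = 0.1202
  x_3 = (7 - (4)·0.5556 - (3)·-0.2727) / (10) = 0.5596
Iteration 3:
  x_1 = (5 - (-4)·0.1202 - (2)·0.5596) / (9) = 0.4846
  x_2 = (-3 - (-4)·0.2788 - (-3)·0.5596) / (11) = -0.0187
  x_3 = (7 - (4)·0.2788 - (3)·0.1202) / (10) = 0.5524
Residual b − A·x = (-0.5410, 0.8013, -0.4063); ∞-norm = 0.8013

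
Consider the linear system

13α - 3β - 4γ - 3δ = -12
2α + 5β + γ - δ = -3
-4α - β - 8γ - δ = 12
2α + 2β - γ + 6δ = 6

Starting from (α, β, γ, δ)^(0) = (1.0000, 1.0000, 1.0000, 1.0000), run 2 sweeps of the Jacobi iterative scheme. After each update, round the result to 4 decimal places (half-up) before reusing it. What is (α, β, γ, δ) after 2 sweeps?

Iteration 1:
  α = (-12 - (-3)·1.0000 - (-4)·1.0000 - (-3)·1.0000) / (13) = -0.1538
  β = (-3 - (2)·1.0000 - (1)·1.0000 - (-1)·1.0000) / (5) = -1.0000
  γ = (12 - (-4)·1.0000 - (-1)·1.0000 - (-1)·1.0000) / (-8) = -2.2500
  δ = (6 - (2)·1.0000 - (2)·1.0000 - (-1)·1.0000) / (6) = 0.5000
Iteration 2:
  α = (-12 - (-3)·-1.0000 - (-4)·-2.2500 - (-3)·0.5000) / (13) = -1.7308
  β = (-3 - (2)·-0.1538 - (1)·-2.2500 - (-1)·0.5000) / (5) = 0.0115
  γ = (12 - (-4)·-0.1538 - (-1)·-1.0000 - (-1)·0.5000) / (-8) = -1.3606
  δ = (6 - (2)·-0.1538 - (2)·-1.0000 - (-1)·-2.2500) / (6) = 1.0096

(-1.7308, 0.0115, -1.3606, 1.0096)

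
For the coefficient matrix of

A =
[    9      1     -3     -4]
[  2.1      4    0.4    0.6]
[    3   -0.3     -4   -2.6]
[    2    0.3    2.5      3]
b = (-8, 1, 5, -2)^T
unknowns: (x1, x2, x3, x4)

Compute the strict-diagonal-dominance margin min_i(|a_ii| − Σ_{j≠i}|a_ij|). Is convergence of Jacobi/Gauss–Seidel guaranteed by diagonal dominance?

-1.9

row 1: |9| − (1+3+4) = 1
row 2: |4| − (2.1+0.4+0.6) = 0.9
row 3: |-4| − (3+0.3+2.6) = -1.9
row 4: |3| − (2+0.3+2.5) = -1.8
minimum over rows = -1.9 → not strictly diagonally dominant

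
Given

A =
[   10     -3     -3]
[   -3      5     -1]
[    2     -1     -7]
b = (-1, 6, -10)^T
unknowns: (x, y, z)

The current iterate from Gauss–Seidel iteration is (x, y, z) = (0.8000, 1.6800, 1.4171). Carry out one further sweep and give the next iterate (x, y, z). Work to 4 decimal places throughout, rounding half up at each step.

(0.8291, 1.9809, 1.3825)

One sweep:
  x = (-1 - (-3)·1.6800 - (-3)·1.4171) / (10) = 0.8291
  y = (6 - (-3)·0.8291 - (-1)·1.4171) / (5) = 1.9809
  z = (-10 - (2)·0.8291 - (-1)·1.9809) / (-7) = 1.3825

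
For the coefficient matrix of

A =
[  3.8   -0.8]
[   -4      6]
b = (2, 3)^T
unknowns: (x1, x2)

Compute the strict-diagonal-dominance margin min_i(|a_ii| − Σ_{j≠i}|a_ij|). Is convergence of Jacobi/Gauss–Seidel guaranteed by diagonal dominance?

row 1: |3.8| − (0.8) = 3
row 2: |6| − (4) = 2
minimum over rows = 2 → strictly diagonally dominant (convergence guaranteed)

2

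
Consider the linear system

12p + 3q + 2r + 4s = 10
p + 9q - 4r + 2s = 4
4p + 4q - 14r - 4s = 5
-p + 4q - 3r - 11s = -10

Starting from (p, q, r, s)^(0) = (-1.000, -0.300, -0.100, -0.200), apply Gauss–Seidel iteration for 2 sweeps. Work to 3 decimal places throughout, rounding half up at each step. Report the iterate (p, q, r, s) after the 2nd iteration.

(0.430, 0.228, -0.432, 1.071)

Iteration 1:
  p = (10 - (3)·-0.300 - (2)·-0.100 - (4)·-0.200) / (12) = 0.992
  q = (4 - (1)·0.992 - (-4)·-0.100 - (2)·-0.200) / (9) = 0.334
  r = (5 - (4)·0.992 - (4)·0.334 - (-4)·-0.200) / (-14) = 0.079
  s = (-10 - (-1)·0.992 - (4)·0.334 - (-3)·0.079) / (-11) = 0.919
Iteration 2:
  p = (10 - (3)·0.334 - (2)·0.079 - (4)·0.919) / (12) = 0.430
  q = (4 - (1)·0.430 - (-4)·0.079 - (2)·0.919) / (9) = 0.228
  r = (5 - (4)·0.430 - (4)·0.228 - (-4)·0.919) / (-14) = -0.432
  s = (-10 - (-1)·0.430 - (4)·0.228 - (-3)·-0.432) / (-11) = 1.071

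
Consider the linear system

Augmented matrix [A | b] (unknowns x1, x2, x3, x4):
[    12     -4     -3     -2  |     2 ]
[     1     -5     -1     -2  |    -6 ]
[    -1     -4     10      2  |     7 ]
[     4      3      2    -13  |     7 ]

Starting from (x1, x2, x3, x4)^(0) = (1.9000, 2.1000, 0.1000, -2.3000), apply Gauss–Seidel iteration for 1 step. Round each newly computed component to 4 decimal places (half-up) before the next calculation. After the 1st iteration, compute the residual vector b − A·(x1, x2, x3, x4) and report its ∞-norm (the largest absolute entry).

11.8773

Iteration 1:
  x1 = (2 - (-4)·2.1000 - (-3)·0.1000 - (-2)·-2.3000) / (12) = 0.5083
  x2 = (-6 - (1)·0.5083 - (-1)·0.1000 - (-2)·-2.3000) / (-5) = 2.2017
  x3 = (7 - (-1)·0.5083 - (-4)·2.2017 - (2)·-2.3000) / (10) = 2.0915
  x4 = (7 - (4)·0.5083 - (3)·2.2017 - (2)·2.0915) / (-13) = 0.4478
Residual b − A·x = (11.8773, 7.4873, -5.4955, 0.0001); ∞-norm = 11.8773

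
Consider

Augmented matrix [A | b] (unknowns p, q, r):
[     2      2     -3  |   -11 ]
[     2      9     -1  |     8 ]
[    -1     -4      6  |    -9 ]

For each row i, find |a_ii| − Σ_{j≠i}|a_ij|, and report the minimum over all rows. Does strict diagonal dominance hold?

-3

row 1: |2| − (2+3) = -3
row 2: |9| − (2+1) = 6
row 3: |6| − (1+4) = 1
minimum over rows = -3 → not strictly diagonally dominant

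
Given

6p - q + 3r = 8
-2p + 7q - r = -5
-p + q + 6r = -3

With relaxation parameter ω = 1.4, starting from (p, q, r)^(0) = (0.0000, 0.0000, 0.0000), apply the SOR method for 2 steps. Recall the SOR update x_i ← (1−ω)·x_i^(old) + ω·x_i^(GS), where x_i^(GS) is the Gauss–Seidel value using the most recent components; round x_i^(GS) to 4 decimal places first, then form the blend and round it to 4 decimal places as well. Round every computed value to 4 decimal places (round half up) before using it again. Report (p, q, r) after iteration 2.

Iteration 1:
  p: GS value = (8 - (-1)·0.0000 - (3)·0.0000) / (6) = 1.3333;  p ← (1−ω)·0.0000 + ω·1.3333 = 1.8666
  q: GS value = (-5 - (-2)·1.8666 - (-1)·0.0000) / (7) = -0.1810;  q ← (1−ω)·0.0000 + ω·-0.1810 = -0.2534
  r: GS value = (-3 - (-1)·1.8666 - (1)·-0.2534) / (6) = -0.1467;  r ← (1−ω)·0.0000 + ω·-0.1467 = -0.2054
Iteration 2:
  p: GS value = (8 - (-1)·-0.2534 - (3)·-0.2054) / (6) = 1.3938;  p ← (1−ω)·1.8666 + ω·1.3938 = 1.2047
  q: GS value = (-5 - (-2)·1.2047 - (-1)·-0.2054) / (7) = -0.3994;  q ← (1−ω)·-0.2534 + ω·-0.3994 = -0.4578
  r: GS value = (-3 - (-1)·1.2047 - (1)·-0.4578) / (6) = -0.2229;  r ← (1−ω)·-0.2054 + ω·-0.2229 = -0.2299

(1.2047, -0.4578, -0.2299)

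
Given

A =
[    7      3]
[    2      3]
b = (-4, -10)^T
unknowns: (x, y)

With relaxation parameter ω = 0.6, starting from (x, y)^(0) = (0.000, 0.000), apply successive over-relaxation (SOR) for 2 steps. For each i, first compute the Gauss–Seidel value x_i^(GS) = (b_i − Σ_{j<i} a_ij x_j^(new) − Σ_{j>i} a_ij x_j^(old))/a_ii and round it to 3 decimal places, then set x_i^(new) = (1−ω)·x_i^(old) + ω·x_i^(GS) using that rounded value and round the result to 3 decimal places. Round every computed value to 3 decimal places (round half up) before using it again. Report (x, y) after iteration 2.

(-0.001, -2.745)

Iteration 1:
  x: GS value = (-4 - (3)·0.000) / (7) = -0.571;  x ← (1−ω)·0.000 + ω·-0.571 = -0.343
  y: GS value = (-10 - (2)·-0.343) / (3) = -3.105;  y ← (1−ω)·0.000 + ω·-3.105 = -1.863
Iteration 2:
  x: GS value = (-4 - (3)·-1.863) / (7) = 0.227;  x ← (1−ω)·-0.343 + ω·0.227 = -0.001
  y: GS value = (-10 - (2)·-0.001) / (3) = -3.333;  y ← (1−ω)·-1.863 + ω·-3.333 = -2.745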